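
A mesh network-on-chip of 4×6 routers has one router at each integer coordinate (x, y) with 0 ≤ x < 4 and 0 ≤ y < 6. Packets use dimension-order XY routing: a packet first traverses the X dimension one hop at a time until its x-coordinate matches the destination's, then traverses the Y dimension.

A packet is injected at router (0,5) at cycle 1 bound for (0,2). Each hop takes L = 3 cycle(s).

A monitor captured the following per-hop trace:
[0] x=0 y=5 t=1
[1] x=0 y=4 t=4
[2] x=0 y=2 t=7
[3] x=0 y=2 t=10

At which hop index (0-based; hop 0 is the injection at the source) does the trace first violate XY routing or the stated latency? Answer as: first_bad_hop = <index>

first_bad_hop = 2

[1] (+0,-1) / 3c ⇒ ok
[2] (+0,-2) / 3c ⇒ BAD: non-unit step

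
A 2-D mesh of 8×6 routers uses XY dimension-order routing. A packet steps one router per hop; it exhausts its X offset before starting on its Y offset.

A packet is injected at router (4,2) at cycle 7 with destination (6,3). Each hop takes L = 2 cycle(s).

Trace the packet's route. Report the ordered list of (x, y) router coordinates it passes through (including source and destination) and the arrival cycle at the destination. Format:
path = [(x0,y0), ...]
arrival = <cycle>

[0] x=4 y=2 t=7
[1] x=5 y=2 t=9 →E
[2] x=6 y=2 t=11 →E
[3] x=6 y=3 t=13 →N

path = [(4,2), (5,2), (6,2), (6,3)]
arrival = 13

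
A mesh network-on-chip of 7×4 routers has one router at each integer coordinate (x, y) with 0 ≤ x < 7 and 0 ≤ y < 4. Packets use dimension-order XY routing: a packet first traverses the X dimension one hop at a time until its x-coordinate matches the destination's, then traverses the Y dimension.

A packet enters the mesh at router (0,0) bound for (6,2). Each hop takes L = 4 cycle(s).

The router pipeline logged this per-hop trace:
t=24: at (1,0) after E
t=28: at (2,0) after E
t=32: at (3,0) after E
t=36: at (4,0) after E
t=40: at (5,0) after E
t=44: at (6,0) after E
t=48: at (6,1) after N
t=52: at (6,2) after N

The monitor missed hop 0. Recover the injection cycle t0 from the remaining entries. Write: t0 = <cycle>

The first recorded entry is hop 1 at cycle 24.
Subtract one hop: t0 = 24 − 4 = 20.

t0 = 20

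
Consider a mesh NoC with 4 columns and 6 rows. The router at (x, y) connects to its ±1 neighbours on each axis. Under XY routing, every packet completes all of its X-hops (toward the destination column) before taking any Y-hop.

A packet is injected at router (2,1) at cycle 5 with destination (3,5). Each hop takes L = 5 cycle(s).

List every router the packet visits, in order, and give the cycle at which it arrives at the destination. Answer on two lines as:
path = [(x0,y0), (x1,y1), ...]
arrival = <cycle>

path = [(2,1), (3,1), (3,2), (3,3), (3,4), (3,5)]
arrival = 30

hop 0: (2,1) @ cyc 5
hop 1: (3,1) @ cyc 10  [E]
hop 2: (3,2) @ cyc 15  [N]
hop 3: (3,3) @ cyc 20  [N]
hop 4: (3,4) @ cyc 25  [N]
hop 5: (3,5) @ cyc 30  [N]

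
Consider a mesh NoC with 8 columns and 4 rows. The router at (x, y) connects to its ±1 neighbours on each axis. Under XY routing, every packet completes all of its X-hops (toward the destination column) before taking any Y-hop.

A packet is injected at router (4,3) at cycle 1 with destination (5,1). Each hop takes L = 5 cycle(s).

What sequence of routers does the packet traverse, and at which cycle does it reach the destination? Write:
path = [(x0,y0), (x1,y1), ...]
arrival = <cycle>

path = [(4,3), (5,3), (5,2), (5,1)]
arrival = 16

  0. router=(4,3) cycle=1 (inject)
  1. router=(5,3) cycle=6 dir=E
  2. router=(5,2) cycle=11 dir=S
  3. router=(5,1) cycle=16 dir=S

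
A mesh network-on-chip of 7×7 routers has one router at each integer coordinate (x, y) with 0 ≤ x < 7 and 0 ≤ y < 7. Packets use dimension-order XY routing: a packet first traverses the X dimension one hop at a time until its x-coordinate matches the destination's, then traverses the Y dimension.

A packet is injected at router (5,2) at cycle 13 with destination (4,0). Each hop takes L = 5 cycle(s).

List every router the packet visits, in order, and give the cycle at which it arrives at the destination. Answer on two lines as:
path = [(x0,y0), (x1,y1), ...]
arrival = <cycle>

src (5,2)  cyc=13
W→(4,2)  cyc=18
S→(4,1)  cyc=23
S→(4,0)  cyc=28

path = [(5,2), (4,2), (4,1), (4,0)]
arrival = 28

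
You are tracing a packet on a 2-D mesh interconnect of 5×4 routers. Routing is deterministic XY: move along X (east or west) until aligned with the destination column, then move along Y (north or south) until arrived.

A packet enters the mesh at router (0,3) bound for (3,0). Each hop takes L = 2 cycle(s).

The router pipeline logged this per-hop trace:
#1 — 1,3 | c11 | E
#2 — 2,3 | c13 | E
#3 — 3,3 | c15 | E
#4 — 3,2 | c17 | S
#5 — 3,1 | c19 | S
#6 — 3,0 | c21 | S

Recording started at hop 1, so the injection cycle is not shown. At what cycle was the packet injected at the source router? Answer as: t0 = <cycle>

Hop 1 reached at cycle 11; hop k is at t0 + k·L.
Therefore t0 = 11 − L = 9.

t0 = 9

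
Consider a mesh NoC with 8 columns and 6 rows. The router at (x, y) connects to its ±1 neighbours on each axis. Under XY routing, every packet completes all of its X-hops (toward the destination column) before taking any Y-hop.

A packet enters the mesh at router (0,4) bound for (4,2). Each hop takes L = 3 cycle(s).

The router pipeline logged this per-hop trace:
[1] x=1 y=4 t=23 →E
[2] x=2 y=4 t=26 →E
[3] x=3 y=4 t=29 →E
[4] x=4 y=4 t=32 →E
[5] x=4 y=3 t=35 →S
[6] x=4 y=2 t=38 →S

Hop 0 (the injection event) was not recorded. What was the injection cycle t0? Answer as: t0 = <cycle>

Hop 1 reached at cycle 23; hop k is at t0 + k·L.
Therefore t0 = 23 − L = 20.

t0 = 20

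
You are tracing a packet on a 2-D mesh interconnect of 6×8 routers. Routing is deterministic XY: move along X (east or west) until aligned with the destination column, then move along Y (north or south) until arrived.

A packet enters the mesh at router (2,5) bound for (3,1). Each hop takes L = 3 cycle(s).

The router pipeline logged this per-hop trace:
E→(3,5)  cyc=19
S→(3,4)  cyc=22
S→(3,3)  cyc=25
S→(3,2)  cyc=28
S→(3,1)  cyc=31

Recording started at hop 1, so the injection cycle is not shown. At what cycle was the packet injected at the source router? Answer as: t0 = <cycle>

t0 = 16

Hop 1 reached at cycle 19; hop k is at t0 + k·L.
Therefore t0 = 19 − L = 16.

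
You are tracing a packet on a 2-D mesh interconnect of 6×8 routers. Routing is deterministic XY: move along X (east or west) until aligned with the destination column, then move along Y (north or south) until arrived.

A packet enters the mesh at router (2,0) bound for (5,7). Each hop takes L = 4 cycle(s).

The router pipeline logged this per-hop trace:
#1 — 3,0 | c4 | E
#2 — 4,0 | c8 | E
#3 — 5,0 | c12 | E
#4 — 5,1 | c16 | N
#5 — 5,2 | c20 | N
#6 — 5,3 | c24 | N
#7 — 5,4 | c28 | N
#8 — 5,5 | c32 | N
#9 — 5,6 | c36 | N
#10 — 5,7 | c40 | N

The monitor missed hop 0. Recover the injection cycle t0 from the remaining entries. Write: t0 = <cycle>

t0 = 0

At hop 1 the cycle is 4; in general cyc_k = t0 + kL.
Therefore t0 = 4 − L = 0.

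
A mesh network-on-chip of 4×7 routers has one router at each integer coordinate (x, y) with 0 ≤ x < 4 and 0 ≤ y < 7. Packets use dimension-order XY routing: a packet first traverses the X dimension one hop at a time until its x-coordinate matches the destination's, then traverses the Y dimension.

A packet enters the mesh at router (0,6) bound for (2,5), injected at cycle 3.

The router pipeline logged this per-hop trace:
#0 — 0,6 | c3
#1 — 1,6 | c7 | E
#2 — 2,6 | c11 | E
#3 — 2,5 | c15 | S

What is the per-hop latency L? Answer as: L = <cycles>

Between hops 0 and 1 the cycle counter advances 7 − 3 = 4.
Each hop adds L, hence L = 4.

L = 4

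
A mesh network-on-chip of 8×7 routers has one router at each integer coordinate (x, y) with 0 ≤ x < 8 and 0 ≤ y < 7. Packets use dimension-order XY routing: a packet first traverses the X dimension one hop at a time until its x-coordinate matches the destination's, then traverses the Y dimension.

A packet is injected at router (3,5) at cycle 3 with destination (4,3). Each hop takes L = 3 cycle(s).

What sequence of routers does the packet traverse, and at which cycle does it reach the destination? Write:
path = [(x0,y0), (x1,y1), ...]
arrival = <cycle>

path = [(3,5), (4,5), (4,4), (4,3)]
arrival = 12

  0. router=(3,5) cycle=3 (inject)
  1. router=(4,5) cycle=6 dir=E
  2. router=(4,4) cycle=9 dir=S
  3. router=(4,3) cycle=12 dir=S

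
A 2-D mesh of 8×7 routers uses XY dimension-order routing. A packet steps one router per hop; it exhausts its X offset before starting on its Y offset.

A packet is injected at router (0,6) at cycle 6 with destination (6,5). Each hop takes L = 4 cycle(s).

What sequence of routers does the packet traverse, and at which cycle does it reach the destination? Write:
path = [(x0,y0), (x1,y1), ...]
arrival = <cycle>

path = [(0,6), (1,6), (2,6), (3,6), (4,6), (5,6), (6,6), (6,5)]
arrival = 34

  0. router=(0,6) cycle=6 (inject)
  1. router=(1,6) cycle=10 dir=E
  2. router=(2,6) cycle=14 dir=E
  3. router=(3,6) cycle=18 dir=E
  4. router=(4,6) cycle=22 dir=E
  5. router=(5,6) cycle=26 dir=E
  6. router=(6,6) cycle=30 dir=E
  7. router=(6,5) cycle=34 dir=S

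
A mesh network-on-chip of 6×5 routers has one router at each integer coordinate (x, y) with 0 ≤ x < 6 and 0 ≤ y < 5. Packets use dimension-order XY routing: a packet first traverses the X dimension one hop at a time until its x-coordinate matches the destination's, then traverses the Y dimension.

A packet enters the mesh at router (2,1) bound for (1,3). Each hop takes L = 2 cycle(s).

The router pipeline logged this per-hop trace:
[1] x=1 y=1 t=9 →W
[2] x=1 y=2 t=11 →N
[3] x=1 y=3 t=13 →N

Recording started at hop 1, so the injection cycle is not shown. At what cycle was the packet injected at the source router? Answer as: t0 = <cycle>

cyc[1] = 9 and cyc[k] = t0 + k·L for every k.
Therefore t0 = 9 − L = 7.

t0 = 7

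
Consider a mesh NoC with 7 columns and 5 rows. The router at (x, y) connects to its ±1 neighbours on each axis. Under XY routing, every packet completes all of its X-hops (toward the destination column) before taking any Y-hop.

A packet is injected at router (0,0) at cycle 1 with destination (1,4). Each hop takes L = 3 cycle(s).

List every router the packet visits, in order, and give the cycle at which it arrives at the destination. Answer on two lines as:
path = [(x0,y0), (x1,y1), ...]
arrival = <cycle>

path = [(0,0), (1,0), (1,1), (1,2), (1,3), (1,4)]
arrival = 16

t=1: at (0,0)
t=4: at (1,0) after E
t=7: at (1,1) after N
t=10: at (1,2) after N
t=13: at (1,3) after N
t=16: at (1,4) after N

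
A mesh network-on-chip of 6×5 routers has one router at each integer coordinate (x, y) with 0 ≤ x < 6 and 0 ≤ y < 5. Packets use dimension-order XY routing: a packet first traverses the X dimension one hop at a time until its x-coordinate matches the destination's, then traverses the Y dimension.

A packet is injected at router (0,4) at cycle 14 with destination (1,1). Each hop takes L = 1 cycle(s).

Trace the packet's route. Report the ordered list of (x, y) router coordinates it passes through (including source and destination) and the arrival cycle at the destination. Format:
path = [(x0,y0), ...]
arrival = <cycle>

hop 0: (0,4) @ cyc 14
hop 1: (1,4) @ cyc 15  [E]
hop 2: (1,3) @ cyc 16  [S]
hop 3: (1,2) @ cyc 17  [S]
hop 4: (1,1) @ cyc 18  [S]

path = [(0,4), (1,4), (1,3), (1,2), (1,1)]
arrival = 18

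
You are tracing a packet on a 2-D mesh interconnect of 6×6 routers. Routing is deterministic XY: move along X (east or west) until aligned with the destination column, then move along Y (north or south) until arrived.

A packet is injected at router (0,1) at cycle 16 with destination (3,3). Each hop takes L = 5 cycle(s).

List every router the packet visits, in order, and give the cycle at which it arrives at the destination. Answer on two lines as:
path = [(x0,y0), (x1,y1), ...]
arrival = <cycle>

src (0,1)  cyc=16
E→(1,1)  cyc=21
E→(2,1)  cyc=26
E→(3,1)  cyc=31
N→(3,2)  cyc=36
N→(3,3)  cyc=41

path = [(0,1), (1,1), (2,1), (3,1), (3,2), (3,3)]
arrival = 41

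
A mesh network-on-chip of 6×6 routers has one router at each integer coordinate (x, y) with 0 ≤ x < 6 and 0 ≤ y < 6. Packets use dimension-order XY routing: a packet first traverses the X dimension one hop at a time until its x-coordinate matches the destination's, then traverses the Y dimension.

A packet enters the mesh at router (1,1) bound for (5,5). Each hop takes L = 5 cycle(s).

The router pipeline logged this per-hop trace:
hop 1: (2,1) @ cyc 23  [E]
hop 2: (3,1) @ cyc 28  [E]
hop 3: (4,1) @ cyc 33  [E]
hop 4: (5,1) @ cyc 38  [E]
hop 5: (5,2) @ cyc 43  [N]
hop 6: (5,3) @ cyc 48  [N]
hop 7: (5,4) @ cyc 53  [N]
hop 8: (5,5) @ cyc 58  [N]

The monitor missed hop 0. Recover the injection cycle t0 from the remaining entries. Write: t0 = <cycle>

The first recorded entry is hop 1 at cycle 23.
So t0 = 23 − 1·5 = 18.

t0 = 18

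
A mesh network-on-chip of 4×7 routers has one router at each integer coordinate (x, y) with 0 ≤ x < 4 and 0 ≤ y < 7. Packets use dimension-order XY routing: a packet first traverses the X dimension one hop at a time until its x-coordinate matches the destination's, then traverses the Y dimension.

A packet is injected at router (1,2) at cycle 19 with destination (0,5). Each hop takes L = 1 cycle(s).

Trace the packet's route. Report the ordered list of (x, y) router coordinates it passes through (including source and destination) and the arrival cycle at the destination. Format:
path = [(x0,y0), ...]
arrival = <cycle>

path = [(1,2), (0,2), (0,3), (0,4), (0,5)]
arrival = 23

src (1,2)  cyc=19
W→(0,2)  cyc=20
N→(0,3)  cyc=21
N→(0,4)  cyc=22
N→(0,5)  cyc=23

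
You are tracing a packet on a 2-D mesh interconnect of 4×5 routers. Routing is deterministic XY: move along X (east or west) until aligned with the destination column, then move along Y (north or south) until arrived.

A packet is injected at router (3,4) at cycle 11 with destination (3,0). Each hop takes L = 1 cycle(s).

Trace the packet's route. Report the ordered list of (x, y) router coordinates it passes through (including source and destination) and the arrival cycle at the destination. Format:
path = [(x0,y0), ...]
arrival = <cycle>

[0] x=3 y=4 t=11
[1] x=3 y=3 t=12 →S
[2] x=3 y=2 t=13 →S
[3] x=3 y=1 t=14 →S
[4] x=3 y=0 t=15 →S

path = [(3,4), (3,3), (3,2), (3,1), (3,0)]
arrival = 15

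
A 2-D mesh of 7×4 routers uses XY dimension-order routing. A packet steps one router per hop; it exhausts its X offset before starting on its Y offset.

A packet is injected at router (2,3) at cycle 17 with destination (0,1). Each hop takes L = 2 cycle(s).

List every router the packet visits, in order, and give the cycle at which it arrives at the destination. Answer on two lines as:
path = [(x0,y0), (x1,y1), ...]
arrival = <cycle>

path = [(2,3), (1,3), (0,3), (0,2), (0,1)]
arrival = 25

[0] x=2 y=3 t=17
[1] x=1 y=3 t=19 →W
[2] x=0 y=3 t=21 →W
[3] x=0 y=2 t=23 →S
[4] x=0 y=1 t=25 →S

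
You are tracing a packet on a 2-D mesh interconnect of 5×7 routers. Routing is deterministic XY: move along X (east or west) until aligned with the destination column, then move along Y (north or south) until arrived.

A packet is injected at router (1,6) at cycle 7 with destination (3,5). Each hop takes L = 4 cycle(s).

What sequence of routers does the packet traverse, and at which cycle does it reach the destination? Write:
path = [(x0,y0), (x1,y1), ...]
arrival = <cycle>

path = [(1,6), (2,6), (3,6), (3,5)]
arrival = 19

src (1,6)  cyc=7
E→(2,6)  cyc=11
E→(3,6)  cyc=15
S→(3,5)  cyc=19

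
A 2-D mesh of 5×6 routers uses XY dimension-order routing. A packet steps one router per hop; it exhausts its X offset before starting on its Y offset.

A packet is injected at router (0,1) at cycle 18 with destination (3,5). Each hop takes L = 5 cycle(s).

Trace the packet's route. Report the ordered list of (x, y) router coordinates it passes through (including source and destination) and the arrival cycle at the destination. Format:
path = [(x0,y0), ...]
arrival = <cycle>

hop 0: (0,1) @ cyc 18
hop 1: (1,1) @ cyc 23  [E]
hop 2: (2,1) @ cyc 28  [E]
hop 3: (3,1) @ cyc 33  [E]
hop 4: (3,2) @ cyc 38  [N]
hop 5: (3,3) @ cyc 43  [N]
hop 6: (3,4) @ cyc 48  [N]
hop 7: (3,5) @ cyc 53  [N]

path = [(0,1), (1,1), (2,1), (3,1), (3,2), (3,3), (3,4), (3,5)]
arrival = 53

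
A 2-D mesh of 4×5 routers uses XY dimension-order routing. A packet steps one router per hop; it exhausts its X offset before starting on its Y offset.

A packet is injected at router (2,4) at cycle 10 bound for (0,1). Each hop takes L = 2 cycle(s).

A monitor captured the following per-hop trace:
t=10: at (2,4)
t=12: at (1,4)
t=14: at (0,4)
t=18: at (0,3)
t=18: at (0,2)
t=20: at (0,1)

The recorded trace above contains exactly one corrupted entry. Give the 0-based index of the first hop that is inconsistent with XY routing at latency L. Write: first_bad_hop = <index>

hop 1: step (-1,+0), +2 cyc — ok
hop 2: step (-1,+0), +2 cyc — ok
hop 3: step (+0,-1), +4 cyc — BAD: Δcyc=4≠L

first_bad_hop = 3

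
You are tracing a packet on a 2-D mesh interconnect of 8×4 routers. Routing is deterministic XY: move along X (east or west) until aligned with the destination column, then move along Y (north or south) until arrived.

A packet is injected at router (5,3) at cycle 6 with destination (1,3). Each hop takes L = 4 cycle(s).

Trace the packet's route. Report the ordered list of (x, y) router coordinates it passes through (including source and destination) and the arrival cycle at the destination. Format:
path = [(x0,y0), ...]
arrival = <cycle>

path = [(5,3), (4,3), (3,3), (2,3), (1,3)]
arrival = 22

  0. router=(5,3) cycle=6 (inject)
  1. router=(4,3) cycle=10 dir=W
  2. router=(3,3) cycle=14 dir=W
  3. router=(2,3) cycle=18 dir=W
  4. router=(1,3) cycle=22 dir=W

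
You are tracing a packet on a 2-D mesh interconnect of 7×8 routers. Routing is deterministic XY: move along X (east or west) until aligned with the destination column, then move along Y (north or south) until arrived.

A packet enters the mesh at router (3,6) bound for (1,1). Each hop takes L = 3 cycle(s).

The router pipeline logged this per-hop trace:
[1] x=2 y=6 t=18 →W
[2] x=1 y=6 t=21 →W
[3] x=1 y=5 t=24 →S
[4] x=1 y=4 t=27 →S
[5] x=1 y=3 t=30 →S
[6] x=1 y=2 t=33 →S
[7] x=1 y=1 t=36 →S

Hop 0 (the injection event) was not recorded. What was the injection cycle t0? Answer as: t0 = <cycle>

Hop 1 reached at cycle 18; hop k is at t0 + k·L.
Therefore t0 = 18 − L = 15.

t0 = 15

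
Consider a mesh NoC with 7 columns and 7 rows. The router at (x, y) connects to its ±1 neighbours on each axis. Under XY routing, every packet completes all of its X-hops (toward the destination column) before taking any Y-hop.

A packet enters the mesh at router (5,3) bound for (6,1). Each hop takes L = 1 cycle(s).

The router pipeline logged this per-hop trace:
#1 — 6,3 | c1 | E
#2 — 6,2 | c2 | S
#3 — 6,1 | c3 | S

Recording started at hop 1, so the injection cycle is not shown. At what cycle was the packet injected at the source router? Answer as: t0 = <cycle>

Hop 1 reached at cycle 1; hop k is at t0 + k·L.
Therefore t0 = 1 − L = 0.

t0 = 0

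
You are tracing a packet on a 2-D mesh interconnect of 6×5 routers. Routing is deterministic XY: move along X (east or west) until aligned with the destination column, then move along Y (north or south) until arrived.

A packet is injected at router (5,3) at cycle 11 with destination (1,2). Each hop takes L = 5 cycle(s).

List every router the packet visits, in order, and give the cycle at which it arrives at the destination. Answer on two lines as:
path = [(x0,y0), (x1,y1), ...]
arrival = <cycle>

path = [(5,3), (4,3), (3,3), (2,3), (1,3), (1,2)]
arrival = 36

[0] x=5 y=3 t=11
[1] x=4 y=3 t=16 →W
[2] x=3 y=3 t=21 →W
[3] x=2 y=3 t=26 →W
[4] x=1 y=3 t=31 →W
[5] x=1 y=2 t=36 →S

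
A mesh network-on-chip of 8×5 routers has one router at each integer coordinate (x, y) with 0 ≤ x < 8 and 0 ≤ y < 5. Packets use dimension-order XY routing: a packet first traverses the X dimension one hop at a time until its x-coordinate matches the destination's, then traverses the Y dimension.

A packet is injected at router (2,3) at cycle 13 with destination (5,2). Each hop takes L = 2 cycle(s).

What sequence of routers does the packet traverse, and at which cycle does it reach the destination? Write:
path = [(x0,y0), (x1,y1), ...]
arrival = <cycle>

t=13: at (2,3)
t=15: at (3,3) after E
t=17: at (4,3) after E
t=19: at (5,3) after E
t=21: at (5,2) after S

path = [(2,3), (3,3), (4,3), (5,3), (5,2)]
arrival = 21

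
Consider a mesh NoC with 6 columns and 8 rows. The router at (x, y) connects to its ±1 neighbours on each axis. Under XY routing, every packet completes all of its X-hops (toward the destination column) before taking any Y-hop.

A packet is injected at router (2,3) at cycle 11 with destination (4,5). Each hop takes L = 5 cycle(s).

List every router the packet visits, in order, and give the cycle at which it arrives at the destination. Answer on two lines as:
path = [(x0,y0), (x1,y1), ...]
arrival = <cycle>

#0 — 2,3 | c11
#1 — 3,3 | c16 | E
#2 — 4,3 | c21 | E
#3 — 4,4 | c26 | N
#4 — 4,5 | c31 | N

path = [(2,3), (3,3), (4,3), (4,4), (4,5)]
arrival = 31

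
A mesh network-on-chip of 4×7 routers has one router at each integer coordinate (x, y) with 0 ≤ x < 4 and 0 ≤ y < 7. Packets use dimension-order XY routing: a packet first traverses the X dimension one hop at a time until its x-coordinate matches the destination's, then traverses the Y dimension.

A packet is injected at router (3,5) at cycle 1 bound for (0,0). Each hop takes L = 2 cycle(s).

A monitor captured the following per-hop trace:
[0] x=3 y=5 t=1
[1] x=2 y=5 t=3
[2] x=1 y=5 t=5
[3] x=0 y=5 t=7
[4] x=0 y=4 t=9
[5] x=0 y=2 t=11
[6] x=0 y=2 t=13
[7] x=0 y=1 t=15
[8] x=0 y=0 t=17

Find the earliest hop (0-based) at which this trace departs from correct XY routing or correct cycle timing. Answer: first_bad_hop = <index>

first_bad_hop = 5

hop 1: step (-1,+0), +2 cyc — ok
hop 2: step (-1,+0), +2 cyc — ok
hop 3: step (-1,+0), +2 cyc — ok
hop 4: step (+0,-1), +2 cyc — ok
hop 5: step (+0,-2), +2 cyc — BAD: non-unit step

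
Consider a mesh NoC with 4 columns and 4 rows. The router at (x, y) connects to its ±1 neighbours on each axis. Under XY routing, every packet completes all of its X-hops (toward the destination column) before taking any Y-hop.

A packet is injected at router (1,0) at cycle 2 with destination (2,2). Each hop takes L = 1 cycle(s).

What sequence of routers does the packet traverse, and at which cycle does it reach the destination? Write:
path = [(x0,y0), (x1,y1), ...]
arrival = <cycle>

path = [(1,0), (2,0), (2,1), (2,2)]
arrival = 5

t=2: at (1,0)
t=3: at (2,0) after E
t=4: at (2,1) after N
t=5: at (2,2) after N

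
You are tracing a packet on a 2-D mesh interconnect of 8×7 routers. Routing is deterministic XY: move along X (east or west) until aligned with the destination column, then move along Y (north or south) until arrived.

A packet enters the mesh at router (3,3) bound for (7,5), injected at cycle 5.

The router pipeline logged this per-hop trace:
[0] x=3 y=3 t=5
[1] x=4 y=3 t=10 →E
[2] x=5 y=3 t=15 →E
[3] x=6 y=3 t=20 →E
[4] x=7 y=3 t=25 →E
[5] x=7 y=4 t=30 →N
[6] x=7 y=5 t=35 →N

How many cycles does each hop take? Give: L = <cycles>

cyc[1] − cyc[0] = 10 − 5 = 5.
Each hop adds L, hence L = 5.

L = 5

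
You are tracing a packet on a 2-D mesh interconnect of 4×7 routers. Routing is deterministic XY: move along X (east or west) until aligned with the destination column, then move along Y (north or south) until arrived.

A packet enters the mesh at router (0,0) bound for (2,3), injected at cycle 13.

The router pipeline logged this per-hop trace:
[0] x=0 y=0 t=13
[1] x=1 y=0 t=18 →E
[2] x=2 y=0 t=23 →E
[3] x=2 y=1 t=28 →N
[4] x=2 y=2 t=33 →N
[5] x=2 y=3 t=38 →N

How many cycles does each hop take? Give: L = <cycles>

Between hops 0 and 1 the cycle counter advances 18 − 13 = 5.
Per-hop latency L = Δcyc = 5.

L = 5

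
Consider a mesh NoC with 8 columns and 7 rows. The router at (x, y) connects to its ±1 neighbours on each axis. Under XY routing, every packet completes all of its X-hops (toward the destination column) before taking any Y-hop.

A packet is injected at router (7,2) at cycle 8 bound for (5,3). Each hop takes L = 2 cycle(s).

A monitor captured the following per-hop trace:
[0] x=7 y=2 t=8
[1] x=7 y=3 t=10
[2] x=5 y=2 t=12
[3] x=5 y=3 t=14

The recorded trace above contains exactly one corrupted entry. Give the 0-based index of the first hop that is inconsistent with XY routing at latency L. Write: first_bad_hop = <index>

check 1→ d=(0,1) cyc+2: BAD: Y-move but x=7≠5

first_bad_hop = 1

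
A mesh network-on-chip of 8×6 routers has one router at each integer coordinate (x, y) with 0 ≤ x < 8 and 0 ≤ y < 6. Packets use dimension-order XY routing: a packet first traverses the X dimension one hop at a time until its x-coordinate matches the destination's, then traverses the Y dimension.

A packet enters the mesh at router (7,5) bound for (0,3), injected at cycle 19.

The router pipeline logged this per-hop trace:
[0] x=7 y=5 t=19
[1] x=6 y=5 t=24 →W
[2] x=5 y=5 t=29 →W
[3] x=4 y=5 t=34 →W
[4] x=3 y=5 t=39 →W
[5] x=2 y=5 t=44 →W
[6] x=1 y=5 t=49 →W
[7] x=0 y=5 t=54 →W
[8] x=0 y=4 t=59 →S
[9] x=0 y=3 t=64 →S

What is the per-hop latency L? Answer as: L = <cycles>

Δcyc across hop 0→1: 24 − 19 = 5.
Per-hop latency L = Δcyc = 5.

L = 5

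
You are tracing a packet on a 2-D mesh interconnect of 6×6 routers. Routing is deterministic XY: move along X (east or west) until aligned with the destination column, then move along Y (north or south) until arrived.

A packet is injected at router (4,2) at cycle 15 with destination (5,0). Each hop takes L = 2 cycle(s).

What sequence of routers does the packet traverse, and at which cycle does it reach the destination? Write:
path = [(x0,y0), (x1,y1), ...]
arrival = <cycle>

#0 — 4,2 | c15
#1 — 5,2 | c17 | E
#2 — 5,1 | c19 | S
#3 — 5,0 | c21 | S

path = [(4,2), (5,2), (5,1), (5,0)]
arrival = 21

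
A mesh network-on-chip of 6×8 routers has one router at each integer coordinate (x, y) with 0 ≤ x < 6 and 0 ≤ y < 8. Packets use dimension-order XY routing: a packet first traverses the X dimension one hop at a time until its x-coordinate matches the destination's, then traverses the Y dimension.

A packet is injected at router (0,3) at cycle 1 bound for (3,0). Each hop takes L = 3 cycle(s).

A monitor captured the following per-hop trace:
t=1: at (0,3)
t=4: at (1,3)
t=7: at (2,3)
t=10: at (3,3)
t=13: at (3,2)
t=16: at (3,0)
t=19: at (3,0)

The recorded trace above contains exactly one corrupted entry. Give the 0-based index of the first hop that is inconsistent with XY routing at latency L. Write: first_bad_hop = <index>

first_bad_hop = 5

check 1→ d=(1,0) cyc+3: ok
check 2→ d=(1,0) cyc+3: ok
check 3→ d=(1,0) cyc+3: ok
check 4→ d=(0,-1) cyc+3: ok
check 5→ d=(0,-2) cyc+3: BAD: non-unit step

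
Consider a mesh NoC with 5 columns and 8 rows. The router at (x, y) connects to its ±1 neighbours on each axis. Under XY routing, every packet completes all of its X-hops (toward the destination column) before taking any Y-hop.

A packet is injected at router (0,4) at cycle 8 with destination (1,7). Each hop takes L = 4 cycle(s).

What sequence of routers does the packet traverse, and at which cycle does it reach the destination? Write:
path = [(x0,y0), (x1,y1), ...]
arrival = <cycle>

path = [(0,4), (1,4), (1,5), (1,6), (1,7)]
arrival = 24

  0. router=(0,4) cycle=8 (inject)
  1. router=(1,4) cycle=12 dir=E
  2. router=(1,5) cycle=16 dir=N
  3. router=(1,6) cycle=20 dir=N
  4. router=(1,7) cycle=24 dir=N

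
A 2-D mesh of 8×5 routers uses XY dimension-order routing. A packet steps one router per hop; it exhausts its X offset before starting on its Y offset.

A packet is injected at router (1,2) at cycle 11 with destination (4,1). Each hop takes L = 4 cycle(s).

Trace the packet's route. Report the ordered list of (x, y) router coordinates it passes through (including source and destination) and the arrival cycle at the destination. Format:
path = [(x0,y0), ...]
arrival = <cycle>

  0. router=(1,2) cycle=11 (inject)
  1. router=(2,2) cycle=15 dir=E
  2. router=(3,2) cycle=19 dir=E
  3. router=(4,2) cycle=23 dir=E
  4. router=(4,1) cycle=27 dir=S

path = [(1,2), (2,2), (3,2), (4,2), (4,1)]
arrival = 27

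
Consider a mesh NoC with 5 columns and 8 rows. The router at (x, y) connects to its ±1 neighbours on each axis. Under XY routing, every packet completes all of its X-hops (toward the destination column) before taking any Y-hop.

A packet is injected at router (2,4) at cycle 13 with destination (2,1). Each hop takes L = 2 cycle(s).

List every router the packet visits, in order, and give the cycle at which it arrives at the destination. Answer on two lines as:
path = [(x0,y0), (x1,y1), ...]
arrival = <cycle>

hop 0: (2,4) @ cyc 13
hop 1: (2,3) @ cyc 15  [S]
hop 2: (2,2) @ cyc 17  [S]
hop 3: (2,1) @ cyc 19  [S]

path = [(2,4), (2,3), (2,2), (2,1)]
arrival = 19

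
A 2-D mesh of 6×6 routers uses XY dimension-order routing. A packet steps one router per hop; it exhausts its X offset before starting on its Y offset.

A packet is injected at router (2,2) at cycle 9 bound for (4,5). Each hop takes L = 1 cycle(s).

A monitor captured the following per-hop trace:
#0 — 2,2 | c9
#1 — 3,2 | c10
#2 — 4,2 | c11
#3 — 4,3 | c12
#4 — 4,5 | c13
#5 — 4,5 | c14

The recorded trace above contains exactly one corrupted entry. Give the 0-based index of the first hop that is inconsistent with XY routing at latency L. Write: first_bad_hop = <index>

first_bad_hop = 4

hop 1: step (+1,+0), +1 cyc — ok
hop 2: step (+1,+0), +1 cyc — ok
hop 3: step (+0,+1), +1 cyc — ok
hop 4: step (+0,+2), +1 cyc — BAD: non-unit step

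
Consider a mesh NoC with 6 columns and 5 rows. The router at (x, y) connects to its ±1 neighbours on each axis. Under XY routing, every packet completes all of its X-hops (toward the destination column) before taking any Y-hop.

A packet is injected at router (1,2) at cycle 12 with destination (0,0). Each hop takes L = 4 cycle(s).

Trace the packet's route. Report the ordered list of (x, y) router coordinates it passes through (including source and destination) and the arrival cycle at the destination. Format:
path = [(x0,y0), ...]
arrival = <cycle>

#0 — 1,2 | c12
#1 — 0,2 | c16 | W
#2 — 0,1 | c20 | S
#3 — 0,0 | c24 | S

path = [(1,2), (0,2), (0,1), (0,0)]
arrival = 24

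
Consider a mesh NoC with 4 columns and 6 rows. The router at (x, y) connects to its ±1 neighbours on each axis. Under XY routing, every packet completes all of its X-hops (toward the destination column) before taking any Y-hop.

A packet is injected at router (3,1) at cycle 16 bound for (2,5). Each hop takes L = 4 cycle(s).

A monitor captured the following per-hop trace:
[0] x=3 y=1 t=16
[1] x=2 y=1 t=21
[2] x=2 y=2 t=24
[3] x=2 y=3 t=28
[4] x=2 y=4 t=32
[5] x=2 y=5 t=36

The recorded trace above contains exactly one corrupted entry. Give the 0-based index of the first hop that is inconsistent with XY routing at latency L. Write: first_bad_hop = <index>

[1] (-1,+0) / 5c ⇒ BAD: Δcyc=5≠L

first_bad_hop = 1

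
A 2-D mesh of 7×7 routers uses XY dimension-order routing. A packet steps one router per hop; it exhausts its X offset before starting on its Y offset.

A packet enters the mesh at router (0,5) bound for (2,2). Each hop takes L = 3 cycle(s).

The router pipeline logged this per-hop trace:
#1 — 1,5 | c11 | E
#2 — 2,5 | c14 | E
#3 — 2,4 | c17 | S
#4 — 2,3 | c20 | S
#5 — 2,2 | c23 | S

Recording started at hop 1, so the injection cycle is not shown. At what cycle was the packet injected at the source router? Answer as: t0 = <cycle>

t0 = 8

Hop 1 reached at cycle 11; hop k is at t0 + k·L.
t0 = cyc[1] − L = 11 − 3 = 8.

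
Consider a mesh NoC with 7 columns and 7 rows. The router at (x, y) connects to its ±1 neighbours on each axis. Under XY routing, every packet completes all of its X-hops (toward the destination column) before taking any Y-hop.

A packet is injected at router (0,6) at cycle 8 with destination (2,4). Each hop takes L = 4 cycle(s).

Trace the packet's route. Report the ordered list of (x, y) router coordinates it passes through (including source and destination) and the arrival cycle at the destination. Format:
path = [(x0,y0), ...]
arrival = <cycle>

#0 — 0,6 | c8
#1 — 1,6 | c12 | E
#2 — 2,6 | c16 | E
#3 — 2,5 | c20 | S
#4 — 2,4 | c24 | S

path = [(0,6), (1,6), (2,6), (2,5), (2,4)]
arrival = 24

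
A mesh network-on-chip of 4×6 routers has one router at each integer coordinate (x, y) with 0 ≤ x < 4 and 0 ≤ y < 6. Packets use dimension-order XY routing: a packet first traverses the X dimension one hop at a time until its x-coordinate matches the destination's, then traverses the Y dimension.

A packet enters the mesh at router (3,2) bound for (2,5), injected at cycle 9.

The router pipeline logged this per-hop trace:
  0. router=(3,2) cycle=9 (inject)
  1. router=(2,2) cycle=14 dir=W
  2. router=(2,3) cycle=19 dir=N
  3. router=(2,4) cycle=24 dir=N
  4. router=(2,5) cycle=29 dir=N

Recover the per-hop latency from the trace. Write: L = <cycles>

Δcyc across hop 0→1: 14 − 9 = 5.
That increment is L by definition: L = 5.

L = 5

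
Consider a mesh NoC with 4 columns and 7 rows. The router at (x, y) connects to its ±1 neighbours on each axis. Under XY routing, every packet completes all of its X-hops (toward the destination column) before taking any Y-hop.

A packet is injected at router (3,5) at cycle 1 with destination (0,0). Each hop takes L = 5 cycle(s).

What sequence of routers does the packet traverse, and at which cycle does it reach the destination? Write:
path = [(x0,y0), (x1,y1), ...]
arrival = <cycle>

#0 — 3,5 | c1
#1 — 2,5 | c6 | W
#2 — 1,5 | c11 | W
#3 — 0,5 | c16 | W
#4 — 0,4 | c21 | S
#5 — 0,3 | c26 | S
#6 — 0,2 | c31 | S
#7 — 0,1 | c36 | S
#8 — 0,0 | c41 | S

path = [(3,5), (2,5), (1,5), (0,5), (0,4), (0,3), (0,2), (0,1), (0,0)]
arrival = 41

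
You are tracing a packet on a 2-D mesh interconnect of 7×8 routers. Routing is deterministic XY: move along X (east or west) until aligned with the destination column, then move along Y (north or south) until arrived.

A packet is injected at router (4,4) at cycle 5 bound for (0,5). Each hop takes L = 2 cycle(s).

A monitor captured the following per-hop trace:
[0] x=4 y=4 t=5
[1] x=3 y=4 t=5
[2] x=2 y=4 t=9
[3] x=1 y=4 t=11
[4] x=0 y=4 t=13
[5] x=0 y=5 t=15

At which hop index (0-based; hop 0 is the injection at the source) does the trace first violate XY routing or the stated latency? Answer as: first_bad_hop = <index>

[1] (-1,+0) / 0c ⇒ BAD: Δcyc=0≠L

first_bad_hop = 1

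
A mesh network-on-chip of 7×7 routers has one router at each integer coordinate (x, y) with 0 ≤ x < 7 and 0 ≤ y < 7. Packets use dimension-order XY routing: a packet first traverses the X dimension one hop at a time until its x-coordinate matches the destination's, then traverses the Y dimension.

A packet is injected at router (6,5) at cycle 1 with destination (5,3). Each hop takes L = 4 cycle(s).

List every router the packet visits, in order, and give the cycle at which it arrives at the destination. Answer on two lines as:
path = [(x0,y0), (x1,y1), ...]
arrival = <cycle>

[0] x=6 y=5 t=1
[1] x=5 y=5 t=5 →W
[2] x=5 y=4 t=9 →S
[3] x=5 y=3 t=13 →S

path = [(6,5), (5,5), (5,4), (5,3)]
arrival = 13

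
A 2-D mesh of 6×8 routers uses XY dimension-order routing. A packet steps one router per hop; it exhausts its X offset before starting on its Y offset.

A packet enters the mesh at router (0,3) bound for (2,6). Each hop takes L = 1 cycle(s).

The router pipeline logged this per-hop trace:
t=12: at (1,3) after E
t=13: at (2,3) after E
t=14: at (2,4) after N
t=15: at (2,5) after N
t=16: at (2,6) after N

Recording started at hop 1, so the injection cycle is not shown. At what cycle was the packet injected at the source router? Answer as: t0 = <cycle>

t0 = 11

The first recorded entry is hop 1 at cycle 12.
So t0 = 12 − 1·1 = 11.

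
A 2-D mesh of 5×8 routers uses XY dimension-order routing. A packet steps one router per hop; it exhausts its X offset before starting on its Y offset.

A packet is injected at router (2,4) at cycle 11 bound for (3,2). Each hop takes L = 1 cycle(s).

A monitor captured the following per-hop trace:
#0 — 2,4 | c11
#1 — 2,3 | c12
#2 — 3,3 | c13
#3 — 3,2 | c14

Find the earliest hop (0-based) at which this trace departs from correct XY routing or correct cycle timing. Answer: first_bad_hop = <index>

first_bad_hop = 1

hop 1: step (+0,-1), +1 cyc — BAD: Y-move but x=2≠3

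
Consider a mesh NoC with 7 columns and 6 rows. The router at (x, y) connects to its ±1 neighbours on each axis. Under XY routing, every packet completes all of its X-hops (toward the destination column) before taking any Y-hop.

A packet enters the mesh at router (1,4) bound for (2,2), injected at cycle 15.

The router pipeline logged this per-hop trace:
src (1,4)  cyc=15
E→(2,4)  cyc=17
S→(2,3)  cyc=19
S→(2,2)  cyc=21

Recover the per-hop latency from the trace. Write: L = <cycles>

cyc[1] − cyc[0] = 17 − 15 = 2.
That increment is L by definition: L = 2.

L = 2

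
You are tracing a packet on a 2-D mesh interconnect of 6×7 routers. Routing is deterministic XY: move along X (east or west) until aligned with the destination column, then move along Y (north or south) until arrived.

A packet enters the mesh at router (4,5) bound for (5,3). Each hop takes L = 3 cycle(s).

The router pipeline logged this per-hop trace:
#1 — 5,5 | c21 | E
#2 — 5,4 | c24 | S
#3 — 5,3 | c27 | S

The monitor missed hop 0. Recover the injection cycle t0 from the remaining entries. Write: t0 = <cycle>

cyc[1] = 21 and cyc[k] = t0 + k·L for every k.
Therefore t0 = 21 − L = 18.

t0 = 18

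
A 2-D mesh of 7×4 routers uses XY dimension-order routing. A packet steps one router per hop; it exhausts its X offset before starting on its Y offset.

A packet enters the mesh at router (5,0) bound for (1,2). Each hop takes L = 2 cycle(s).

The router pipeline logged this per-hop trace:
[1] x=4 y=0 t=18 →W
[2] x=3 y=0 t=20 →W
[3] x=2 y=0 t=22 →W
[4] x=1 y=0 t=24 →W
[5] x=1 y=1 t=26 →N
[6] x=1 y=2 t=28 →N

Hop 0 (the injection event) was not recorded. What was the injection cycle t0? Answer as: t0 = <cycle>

cyc[1] = 18 and cyc[k] = t0 + k·L for every k.
Therefore t0 = 18 − L = 16.

t0 = 16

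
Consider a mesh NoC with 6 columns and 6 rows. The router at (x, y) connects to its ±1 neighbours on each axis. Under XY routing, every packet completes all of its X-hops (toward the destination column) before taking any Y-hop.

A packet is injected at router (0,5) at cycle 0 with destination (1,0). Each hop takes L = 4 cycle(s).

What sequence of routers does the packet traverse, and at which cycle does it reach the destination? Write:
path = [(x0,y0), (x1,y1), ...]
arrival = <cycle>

path = [(0,5), (1,5), (1,4), (1,3), (1,2), (1,1), (1,0)]
arrival = 24

[0] x=0 y=5 t=0
[1] x=1 y=5 t=4 →E
[2] x=1 y=4 t=8 →S
[3] x=1 y=3 t=12 →S
[4] x=1 y=2 t=16 →S
[5] x=1 y=1 t=20 →S
[6] x=1 y=0 t=24 →S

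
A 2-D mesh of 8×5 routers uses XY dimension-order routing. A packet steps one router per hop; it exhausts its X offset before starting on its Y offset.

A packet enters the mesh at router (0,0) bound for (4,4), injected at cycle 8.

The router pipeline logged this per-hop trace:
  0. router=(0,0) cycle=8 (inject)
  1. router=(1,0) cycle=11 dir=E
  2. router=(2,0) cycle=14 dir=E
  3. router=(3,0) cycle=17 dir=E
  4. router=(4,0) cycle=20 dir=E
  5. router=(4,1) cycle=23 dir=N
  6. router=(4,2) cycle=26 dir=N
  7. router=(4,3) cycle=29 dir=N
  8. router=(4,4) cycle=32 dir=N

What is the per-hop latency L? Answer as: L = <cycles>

L = 3

Δcyc across hop 0→1: 11 − 8 = 3.
That increment is L by definition: L = 3.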